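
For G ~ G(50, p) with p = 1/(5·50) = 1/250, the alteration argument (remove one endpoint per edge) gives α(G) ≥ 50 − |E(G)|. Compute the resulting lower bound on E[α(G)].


E[|E(G)|] = C(50, 2)·p = 1225 · (1/250) = 49/10.
E[α(G)] ≥ n − E[|E(G)|] = 50 − 49/10 = 451/10.
Numerically: ≈ 45.100000.
(This is only a lower bound; the true E[α(G)] may be larger.)

E[α(G)] ≥ 451/10 ≈ 45.100000.


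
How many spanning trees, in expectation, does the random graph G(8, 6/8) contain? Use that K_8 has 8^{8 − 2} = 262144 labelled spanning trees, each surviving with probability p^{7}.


K_8 has 8^{8 − 2} = 262144 labelled spanning trees.
For each such spanning tree H, let X_H = 1 if all 7 edges of H are present in G. Then P[X_H = 1] = p^{7} = (3/4)^{7} = 2187/16384.
By linearity: E[X] = Σ_H E[X_H] = 262144 · p^{7} = 262144 · 2187/16384 = 34992.
Numerically: E[X] ≈ 3.499e+04.

E[X] = 262144 · (3/4)^{7} = 34992 ≈ 3.499e+04.


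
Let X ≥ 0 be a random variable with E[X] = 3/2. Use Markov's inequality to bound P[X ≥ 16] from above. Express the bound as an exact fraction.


μ = E[X] = 3/2, a = 16.
Markov: P[X ≥ 16] ≤ μ/a = (3/2)/16 = 3/32.
Numerically: ≈ 0.094.
(Since a = 16 > μ = 1.500, the bound 3/32 is < 1 and informative.)

P[X ≥ 16] ≤ 3/32 ≈ 0.094.


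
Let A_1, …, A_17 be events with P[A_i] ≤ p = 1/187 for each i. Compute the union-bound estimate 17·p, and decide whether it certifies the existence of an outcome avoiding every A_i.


Union bound: P[∪_{i=1}^{17} A_i] ≤ Σ_i P[A_i] ≤ 17·p = 17·(1/187) = 1/11.
Numerically: 1/11 ≈ 0.0909091.
Is 1/11 < 1? YES.
Since P[∪ A_i] ≤ 1/11 < 1, the complement has P[∩ A_i^c] ≥ 1 − 1/11 = 10/11 > 0, so some outcome avoids every A_i.

17·p = 1/11 ≈ 0.0909091; existence CERTIFIED by the union bound.


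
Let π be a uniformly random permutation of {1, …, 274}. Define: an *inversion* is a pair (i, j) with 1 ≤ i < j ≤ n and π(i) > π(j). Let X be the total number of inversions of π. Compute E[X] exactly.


Write X = Σ X_I over the C(274, 2) = 37401 pairs i < j, with X_I the indicator of one inversion.
There are 37401 indicators.
For each fixed pair i < j, the values π(i) and π(j) are two distinct elements of {1, …, 274} in uniformly random order; by symmetry P[π(i) > π(j)] = 1/2.
By linearity: E[X] = 37401 · (1/2) = C(274, 2) · (1/2) = 37401/2 = 37401/2 ≈ 18700.50000.

E[X] = 37401/2 = 18700.50000.


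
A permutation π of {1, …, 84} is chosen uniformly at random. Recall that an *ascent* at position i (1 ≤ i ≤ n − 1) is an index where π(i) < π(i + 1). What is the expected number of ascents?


Write X = Σ X_I over i = 1, …, 83, with X_I the indicator of one ascent.
There are 83 indicators.
For each fixed i, the pair (π(i), π(i+1)) is a uniformly random ordered pair of distinct values from {1, …, 84}; by symmetry P[π(i) < π(i+1)] = 1/2.
By linearity: E[X] = 83 · (1/2) = (84 − 1) · (1/2) = 83/2 ≈ 41.50000.

E[X] = 83/2 = 41.50000.


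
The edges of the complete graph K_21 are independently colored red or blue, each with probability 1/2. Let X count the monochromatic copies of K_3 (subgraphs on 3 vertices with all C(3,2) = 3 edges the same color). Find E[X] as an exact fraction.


Let X = Σ_S X_S over the C(21, 3) = 1330 subsets S of size 3, where X_S = 1 if the K_3 on S is monochromatic.
For a fixed S, the K_3 on S has C(3, 2) = 3 edges. P[all 3 edges red] = (1/2)^3, and likewise for blue, so P[monochromatic] = 2·(1/2)^3 = 2^{1 − 3} = 1/4.
By linearity: E[X] = C(21, 3) · 2^{1 − 3} = 1330 · 1/4 = 665/2.
Numerically: E[X] ≈ 332.50000.

E[X] = C(21,3)·2^(1−C(3,2)) = 665/2 ≈ 332.50000.


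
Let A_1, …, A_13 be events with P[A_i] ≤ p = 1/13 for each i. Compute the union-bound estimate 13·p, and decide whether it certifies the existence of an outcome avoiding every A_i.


Union bound: P[∪_{i=1}^{13} A_i] ≤ Σ_i P[A_i] ≤ 13·p = 13·(1/13) = 1.
Numerically: 1 ≈ 1.00000.
Is 1 < 1? NO.
Since the bound 1 is ≥ 1, the union bound is uninformative here; it does NOT by itself certify existence.

13·p = 1 ≈ 1.00000; existence NOT certified by the union bound.


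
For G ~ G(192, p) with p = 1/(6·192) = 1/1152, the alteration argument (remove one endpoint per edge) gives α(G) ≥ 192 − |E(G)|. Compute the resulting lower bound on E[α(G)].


E[|E(G)|] = C(192, 2)·p = 18336 · (1/1152) = 191/12.
E[α(G)] ≥ n − E[|E(G)|] = 192 − 191/12 = 2113/12.
Numerically: ≈ 176.0833.
(This is only a lower bound; the true E[α(G)] may be larger.)

E[α(G)] ≥ 2113/12 ≈ 176.0833.


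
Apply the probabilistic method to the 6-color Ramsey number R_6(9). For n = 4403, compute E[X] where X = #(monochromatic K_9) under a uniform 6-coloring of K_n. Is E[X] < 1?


E[X] = C(4403, 9) · 6^{1 − 36} = 1699894433046281918452233150 · 6^{−35} = 1699894433046281918452233150/1719070799748422591028658176.
As a reduced fraction: E[X] = 283315738841046986408705525/286511799958070431838109696 ≈ 0.9888449.
Is E[X] < 1? YES.
Since E[X] < 1, there exists a 6-coloring of K_{4403} with no monochromatic K_9; hence R_6(9) > 4403.

E[X] = 283315738841046986408705525/286511799958070431838109696 ≈ 0.9888449; E[X] < 1, so R_6(9) > 4403.


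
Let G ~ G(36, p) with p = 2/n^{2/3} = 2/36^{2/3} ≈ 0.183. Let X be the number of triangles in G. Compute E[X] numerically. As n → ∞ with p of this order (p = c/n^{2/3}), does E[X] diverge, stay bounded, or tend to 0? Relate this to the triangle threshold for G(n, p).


Number of potential triangles: C(36, 3) = 7140.
Each occurs with probability p³ ≈ (0.183)³ ≈ 6.17284e-03.
By linearity: E[X] = C(36, 3)·p³ ≈ 7140 · 6.17284e-03 ≈ 44.074.
Since α = 2/3 < 1, p = c/n^{2/3} ≫ 1/n is above the triangle threshold p ~ 1/n. Asymptotically E[X] ~ (c³/6)·n^{3(1−α)} = (2³/6)·n^{1} → ∞; triangles are abundant w.h.p.

E[X] ≈ 44.074; in regime p = Θ(1/n^{2/3}) E[X] diverges (above the triangle threshold p ~ 1/n).


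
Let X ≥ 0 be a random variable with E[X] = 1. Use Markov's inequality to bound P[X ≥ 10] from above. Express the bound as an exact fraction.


μ = E[X] = 1, a = 10.
Markov: P[X ≥ 10] ≤ μ/a = (1)/10 = 1/10.
Numerically: ≈ 0.100.
(Since a = 10 > μ = 1.000, the bound 1/10 is < 1 and informative.)

P[X ≥ 10] ≤ 1/10 ≈ 0.100.


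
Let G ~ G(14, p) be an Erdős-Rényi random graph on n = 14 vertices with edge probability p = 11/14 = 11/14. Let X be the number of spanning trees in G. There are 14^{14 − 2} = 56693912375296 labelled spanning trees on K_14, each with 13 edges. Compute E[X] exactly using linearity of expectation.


K_14 has 14^{14 − 2} = 56693912375296 labelled spanning trees.
For each such spanning tree H, let X_H = 1 if all 13 edges of H are present in G. Then P[X_H = 1] = p^{13} = (11/14)^{13} = 34522712143931/793714773254144.
Summing the indicators: E[X] = Σ_H E[X_H] = 56693912375296 · p^{13} = 56693912375296 · 34522712143931/793714773254144 = 34522712143931/14.
Numerically: E[X] ≈ 2.46591e+12.

E[X] = 56693912375296 · (11/14)^{13} = 34522712143931/14 ≈ 2.46591e+12.


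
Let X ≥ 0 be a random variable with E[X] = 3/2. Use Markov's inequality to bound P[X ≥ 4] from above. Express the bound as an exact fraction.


μ = E[X] = 3/2, a = 4.
Markov: P[X ≥ 4] ≤ μ/a = (3/2)/4 = 3/8.
Numerically: ≈ 0.375000.
(Since a = 4 > μ = 1.500000, the bound 3/8 is < 1 and informative.)

P[X ≥ 4] ≤ 3/8 ≈ 0.375000.


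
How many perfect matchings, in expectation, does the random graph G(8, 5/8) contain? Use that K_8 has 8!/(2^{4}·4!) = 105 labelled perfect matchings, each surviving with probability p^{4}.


K_8 has 8!/(2^{4}·4!) = 105 labelled perfect matchings.
For each such perfect matching H, let X_H = 1 if all 4 edges of H are present in G. Then P[X_H = 1] = p^{4} = (5/8)^{4} = 625/4096.
Summing the indicators: E[X] = Σ_H E[X_H] = 105 · p^{4} = 105 · 625/4096 = 65625/4096.
Numerically: E[X] ≈ 16.0217.

E[X] = 105 · (5/8)^{4} = 65625/4096 ≈ 16.0217.


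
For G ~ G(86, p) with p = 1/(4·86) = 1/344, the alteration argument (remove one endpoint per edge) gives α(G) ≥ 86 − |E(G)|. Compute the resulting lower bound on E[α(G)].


E[|E(G)|] = C(86, 2)·p = 3655 · (1/344) = 85/8.
E[α(G)] ≥ n − E[|E(G)|] = 86 − 85/8 = 603/8.
Numerically: ≈ 75.37500.
(This is only a lower bound; the true E[α(G)] may be larger.)

E[α(G)] ≥ 603/8 ≈ 75.37500.


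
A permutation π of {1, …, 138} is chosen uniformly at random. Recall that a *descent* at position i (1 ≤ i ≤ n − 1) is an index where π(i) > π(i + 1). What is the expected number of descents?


Write X = Σ X_I over i = 1, …, 137, with X_I the indicator of one descent.
There are 137 indicators.
For each fixed i, the pair (π(i), π(i+1)) is a uniformly random ordered pair of distinct values from {1, …, 138}; by symmetry P[π(i) > π(i+1)] = 1/2.
By linearity: E[X] = 137 · (1/2) = (138 − 1) · (1/2) = 137/2 ≈ 68.5000.

E[X] = 137/2 = 68.5000.


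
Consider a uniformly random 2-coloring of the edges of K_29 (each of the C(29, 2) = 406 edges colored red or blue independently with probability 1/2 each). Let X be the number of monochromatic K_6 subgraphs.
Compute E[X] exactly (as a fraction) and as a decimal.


Let X = Σ_S X_S over the C(29, 6) = 475020 subsets S of size 6, where X_S = 1 if the K_6 on S is monochromatic.
For a fixed S, the K_6 on S has C(6, 2) = 15 edges. P[all 15 edges red] = (1/2)^15, and likewise for blue, so P[monochromatic] = 2·(1/2)^15 = 2^{1 − 15} = 1/16384.
Summing: E[X] = C(29, 6) · 2^{1 − 15} = 475020 · 1/16384 = 118755/4096.
Numerically: E[X] ≈ 28.992920.

E[X] = C(29,6)·2^(1−C(6,2)) = 118755/4096 ≈ 28.992920.


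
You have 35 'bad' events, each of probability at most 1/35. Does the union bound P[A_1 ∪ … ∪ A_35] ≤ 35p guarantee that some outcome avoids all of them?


Union bound: P[∪_{i=1}^{35} A_i] ≤ Σ_i P[A_i] ≤ 35·p = 35·(1/35) = 1.
Numerically: 1 ≈ 1.0000000.
Is 1 < 1? NO.
Since the bound 1 is ≥ 1, the union bound is uninformative here; it does NOT by itself certify existence.

35·p = 1 ≈ 1.0000000; existence NOT certified by the union bound.


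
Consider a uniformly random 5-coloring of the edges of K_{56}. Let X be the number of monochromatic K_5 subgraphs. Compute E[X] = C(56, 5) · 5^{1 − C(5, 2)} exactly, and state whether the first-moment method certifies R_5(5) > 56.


E[X] = C(56, 5) · 5^{1 − 10} = 3819816 · 5^{−9} = 3819816/1953125.
As a reduced fraction: E[X] = 3819816/1953125 ≈ 1.9557.
Is E[X] < 1? NO.
Since E[X] ≥ 1, the first-moment bound is inconclusive at n = 56; it does NOT by itself certify R_5(5) > 56.

E[X] = 3819816/1953125 ≈ 1.9557; E[X] ≥ 1; first-moment method inconclusive here.


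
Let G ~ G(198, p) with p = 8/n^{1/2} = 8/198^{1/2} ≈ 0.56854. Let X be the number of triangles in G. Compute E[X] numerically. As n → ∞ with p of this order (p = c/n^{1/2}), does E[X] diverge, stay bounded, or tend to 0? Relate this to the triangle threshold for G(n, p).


Number of potential triangles: C(198, 3) = 1274196.
Each occurs with probability p³ ≈ (0.56854)³ ≈ 1.8376897e-01.
By linearity: E[X] = C(198, 3)·p³ ≈ 1274196 · 1.8376897e-01 ≈ 234157.68348.
Since α = 1/2 < 1, p = c/n^{1/2} ≫ 1/n is above the triangle threshold p ~ 1/n. Asymptotically E[X] ~ (c³/6)·n^{3(1−α)} = (8³/6)·n^{1.5} → ∞; triangles are abundant w.h.p.

E[X] ≈ 234157.68348; in regime p = Θ(1/n^{1/2}) E[X] diverges (above the triangle threshold p ~ 1/n).


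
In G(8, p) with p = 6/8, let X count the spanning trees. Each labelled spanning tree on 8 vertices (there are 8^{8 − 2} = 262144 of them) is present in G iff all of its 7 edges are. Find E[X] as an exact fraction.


K_8 has 8^{8 − 2} = 262144 labelled spanning trees.
For each such spanning tree H, let X_H = 1 if all 7 edges of H are present in G. Then P[X_H = 1] = p^{7} = (3/4)^{7} = 2187/16384.
By linearity: E[X] = Σ_H E[X_H] = 262144 · p^{7} = 262144 · 2187/16384 = 34992.
Numerically: E[X] ≈ 3.5e+04.

E[X] = 262144 · (3/4)^{7} = 34992 ≈ 3.5e+04.


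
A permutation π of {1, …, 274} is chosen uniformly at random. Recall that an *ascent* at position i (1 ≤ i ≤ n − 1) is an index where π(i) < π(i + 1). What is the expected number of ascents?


Write X = Σ X_I over i = 1, …, 273, with X_I the indicator of one ascent.
There are 273 indicators.
For each fixed i, the pair (π(i), π(i+1)) is a uniformly random ordered pair of distinct values from {1, …, 274}; by symmetry P[π(i) < π(i+1)] = 1/2.
By linearity: E[X] = 273 · (1/2) = (274 − 1) · (1/2) = 273/2 ≈ 136.500.

E[X] = 273/2 = 136.500.


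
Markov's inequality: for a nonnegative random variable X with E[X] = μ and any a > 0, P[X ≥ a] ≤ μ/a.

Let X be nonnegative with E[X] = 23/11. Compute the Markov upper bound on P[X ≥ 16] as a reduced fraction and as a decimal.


μ = E[X] = 23/11, a = 16.
Markov: P[X ≥ 16] ≤ μ/a = (23/11)/16 = 23/176.
Numerically: ≈ 0.1307.
(Since a = 16 > μ = 2.0909, the bound 23/176 is < 1 and informative.)

P[X ≥ 16] ≤ 23/176 ≈ 0.1307.


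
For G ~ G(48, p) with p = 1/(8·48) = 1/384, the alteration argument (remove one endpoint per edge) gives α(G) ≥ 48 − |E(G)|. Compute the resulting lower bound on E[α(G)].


E[|E(G)|] = C(48, 2)·p = 1128 · (1/384) = 47/16.
E[α(G)] ≥ n − E[|E(G)|] = 48 − 47/16 = 721/16.
Numerically: ≈ 45.0625.
(This is only a lower bound; the true E[α(G)] may be larger.)

E[α(G)] ≥ 721/16 ≈ 45.0625.


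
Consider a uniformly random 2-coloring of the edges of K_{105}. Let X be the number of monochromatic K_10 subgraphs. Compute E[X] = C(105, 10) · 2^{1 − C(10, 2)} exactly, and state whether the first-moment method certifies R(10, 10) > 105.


E[X] = C(105, 10) · 2^{1 − 45} = 28848458598960 · 2^{−44} = 28848458598960/17592186044416.
As a reduced fraction: E[X] = 1803028662435/1099511627776 ≈ 1.639845.
Is E[X] < 1? NO.
Since E[X] ≥ 1, the first-moment bound is inconclusive at n = 105; it does NOT by itself certify R(10, 10) > 105.

E[X] = 1803028662435/1099511627776 ≈ 1.639845; E[X] ≥ 1; first-moment method inconclusive here.


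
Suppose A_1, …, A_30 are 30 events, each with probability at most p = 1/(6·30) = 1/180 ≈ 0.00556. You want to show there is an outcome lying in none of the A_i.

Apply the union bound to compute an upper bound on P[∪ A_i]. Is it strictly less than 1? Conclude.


Union bound: P[∪_{i=1}^{30} A_i] ≤ Σ_i P[A_i] ≤ 30·p = 30·(1/180) = 1/6.
Numerically: 1/6 ≈ 0.16667.
Is 1/6 < 1? YES.
Since P[∪ A_i] ≤ 1/6 < 1, the complement has P[∩ A_i^c] ≥ 1 − 1/6 = 5/6 > 0, so some outcome avoids every A_i.

30·p = 1/6 ≈ 0.16667; existence CERTIFIED by the union bound.


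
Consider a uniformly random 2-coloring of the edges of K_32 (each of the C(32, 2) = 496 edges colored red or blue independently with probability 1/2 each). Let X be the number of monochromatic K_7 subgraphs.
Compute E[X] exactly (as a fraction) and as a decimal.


Let X = Σ_S X_S over the C(32, 7) = 3365856 subsets S of size 7, where X_S = 1 if the K_7 on S is monochromatic.
For a fixed S, the K_7 on S has C(7, 2) = 21 edges. P[all 21 edges red] = (1/2)^21, and likewise for blue, so P[monochromatic] = 2·(1/2)^21 = 2^{1 − 21} = 1/1048576.
By linearity: E[X] = C(32, 7) · 2^{1 − 21} = 3365856 · 1/1048576 = 105183/32768.
Numerically: E[X] ≈ 3.2099.

E[X] = C(32,7)·2^(1−C(7,2)) = 105183/32768 ≈ 3.2099.


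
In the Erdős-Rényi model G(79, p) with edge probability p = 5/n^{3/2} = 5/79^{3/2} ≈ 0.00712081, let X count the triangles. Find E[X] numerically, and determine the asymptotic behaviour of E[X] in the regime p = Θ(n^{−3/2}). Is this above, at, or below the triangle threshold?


Number of potential triangles: C(79, 3) = 79079.
Each occurs with probability p³ ≈ (0.00712081)³ ≈ 3.61067253e-07.
By linearity: E[X] = C(79, 3)·p³ ≈ 79079 · 3.61067253e-07 ≈ 0.028553.
Since α = 3/2 > 1, p = c/n^{3/2} = o(1/n) is below the triangle threshold p ~ 1/n. Asymptotically E[X] ~ (c³/6)·n^{3(1−α)} = (5³/6)·n^{-1.5} → 0, so by Markov's inequality G has no triangles w.h.p.

E[X] ≈ 0.028553; in regime p = Θ(1/n^{3/2}) E[X] tends to 0 (below the triangle threshold p ~ 1/n).


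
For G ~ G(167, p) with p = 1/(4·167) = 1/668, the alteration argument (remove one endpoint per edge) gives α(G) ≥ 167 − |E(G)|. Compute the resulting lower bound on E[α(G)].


E[|E(G)|] = C(167, 2)·p = 13861 · (1/668) = 83/4.
E[α(G)] ≥ n − E[|E(G)|] = 167 − 83/4 = 585/4.
Numerically: ≈ 146.2500.
(This is only a lower bound; the true E[α(G)] may be larger.)

E[α(G)] ≥ 585/4 ≈ 146.2500.


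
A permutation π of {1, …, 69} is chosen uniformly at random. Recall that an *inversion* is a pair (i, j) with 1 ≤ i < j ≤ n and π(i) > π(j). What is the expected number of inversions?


Write X = Σ X_I over the C(69, 2) = 2346 pairs i < j, with X_I the indicator of one inversion.
There are 2346 indicators.
For each fixed pair i < j, the values π(i) and π(j) are two distinct elements of {1, …, 69} in uniformly random order; by symmetry P[π(i) > π(j)] = 1/2.
By linearity: E[X] = 2346 · (1/2) = C(69, 2) · (1/2) = 2346/2 = 1173 ≈ 1173.000.

E[X] = 1173 = 1173.000.


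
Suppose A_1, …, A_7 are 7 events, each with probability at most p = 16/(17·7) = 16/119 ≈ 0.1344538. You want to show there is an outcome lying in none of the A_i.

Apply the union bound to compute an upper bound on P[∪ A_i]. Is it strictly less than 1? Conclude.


Union bound: P[∪_{i=1}^{7} A_i] ≤ Σ_i P[A_i] ≤ 7·p = 7·(16/119) = 16/17.
Numerically: 16/17 ≈ 0.9411765.
Is 16/17 < 1? YES.
Since P[∪ A_i] ≤ 16/17 < 1, the complement has P[∩ A_i^c] ≥ 1 − 16/17 = 1/17 > 0, so some outcome avoids every A_i.

7·p = 16/17 ≈ 0.9411765; existence CERTIFIED by the union bound.


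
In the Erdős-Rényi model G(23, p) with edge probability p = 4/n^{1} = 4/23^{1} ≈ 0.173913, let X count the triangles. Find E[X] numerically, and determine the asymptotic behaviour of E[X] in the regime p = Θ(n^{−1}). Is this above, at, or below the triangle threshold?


Number of potential triangles: C(23, 3) = 1771.
Each occurs with probability p³ ≈ (0.173913)³ ≈ 5.26012986e-03.
By linearity: E[X] = C(23, 3)·p³ ≈ 1771 · 5.26012986e-03 ≈ 9.315690.
Here α = 1, so p = 4/n is exactly at the triangle threshold p ~ 1/n. Asymptotically E[X] → c³/6 = 4³/6 = 32/3 ≈ 10.666667, a bounded constant. In this regime the triangle count is asymptotically Poisson(c³/6).

E[X] ≈ 9.315690; in regime p = Θ(1/n^{1}) E[X] stays bounded (at the triangle threshold p ~ 1/n).


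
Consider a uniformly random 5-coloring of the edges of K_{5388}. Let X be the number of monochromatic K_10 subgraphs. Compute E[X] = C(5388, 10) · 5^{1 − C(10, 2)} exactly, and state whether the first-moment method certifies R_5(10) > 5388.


E[X] = C(5388, 10) · 5^{1 − 45} = 5634865093375880654852250419586 · 5^{−44} = 5634865093375880654852250419586/5684341886080801486968994140625.
As a reduced fraction: E[X] = 5634865093375880654852250419586/5684341886080801486968994140625 ≈ 0.99130.
Is E[X] < 1? YES.
Since E[X] < 1, there exists a 5-coloring of K_{5388} with no monochromatic K_10; hence R_5(10) > 5388.

E[X] = 5634865093375880654852250419586/5684341886080801486968994140625 ≈ 0.99130; E[X] < 1, so R_5(10) > 5388.


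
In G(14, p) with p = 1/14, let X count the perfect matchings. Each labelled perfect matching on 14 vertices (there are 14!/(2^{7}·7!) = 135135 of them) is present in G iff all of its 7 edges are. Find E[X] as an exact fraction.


K_14 has 14!/(2^{7}·7!) = 135135 labelled perfect matchings.
For each such perfect matching H, let X_H = 1 if all 7 edges of H are present in G. Then P[X_H = 1] = p^{7} = (1/14)^{7} = 1/105413504.
Summing the indicators: E[X] = Σ_H E[X_H] = 135135 · p^{7} = 135135 · 1/105413504 = 19305/15059072.
Numerically: E[X] ≈ 0.001282.

E[X] = 135135 · (1/14)^{7} = 19305/15059072 ≈ 0.001282.


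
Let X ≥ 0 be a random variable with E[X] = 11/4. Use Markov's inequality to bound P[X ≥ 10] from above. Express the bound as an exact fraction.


μ = E[X] = 11/4, a = 10.
Markov: P[X ≥ 10] ≤ μ/a = (11/4)/10 = 11/40.
Numerically: ≈ 0.275000.
(Since a = 10 > μ = 2.750000, the bound 11/40 is < 1 and informative.)

P[X ≥ 10] ≤ 11/40 ≈ 0.275000.


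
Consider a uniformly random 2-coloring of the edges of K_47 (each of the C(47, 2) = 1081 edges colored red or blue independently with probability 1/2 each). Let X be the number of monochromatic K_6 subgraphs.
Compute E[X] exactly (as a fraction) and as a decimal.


Let X = Σ_S X_S over the C(47, 6) = 10737573 subsets S of size 6, where X_S = 1 if the K_6 on S is monochromatic.
For a fixed S, the K_6 on S has C(6, 2) = 15 edges. P[all 15 edges red] = (1/2)^15, and likewise for blue, so P[monochromatic] = 2·(1/2)^15 = 2^{1 − 15} = 1/16384.
By linearity: E[X] = C(47, 6) · 2^{1 − 15} = 10737573 · 1/16384 = 10737573/16384.
Numerically: E[X] ≈ 655.3694.

E[X] = C(47,6)·2^(1−C(6,2)) = 10737573/16384 ≈ 655.3694.


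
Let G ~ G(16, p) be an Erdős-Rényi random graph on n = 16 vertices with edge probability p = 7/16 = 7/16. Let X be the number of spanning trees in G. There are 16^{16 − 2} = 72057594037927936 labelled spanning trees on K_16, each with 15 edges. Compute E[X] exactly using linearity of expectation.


K_16 has 16^{16 − 2} = 72057594037927936 labelled spanning trees.
For each such spanning tree H, let X_H = 1 if all 15 edges of H are present in G. Then P[X_H = 1] = p^{15} = (7/16)^{15} = 4747561509943/1152921504606846976.
Summing the indicators: E[X] = Σ_H E[X_H] = 72057594037927936 · p^{15} = 72057594037927936 · 4747561509943/1152921504606846976 = 4747561509943/16.
Numerically: E[X] ≈ 2.9672e+11.

E[X] = 72057594037927936 · (7/16)^{15} = 4747561509943/16 ≈ 2.9672e+11.


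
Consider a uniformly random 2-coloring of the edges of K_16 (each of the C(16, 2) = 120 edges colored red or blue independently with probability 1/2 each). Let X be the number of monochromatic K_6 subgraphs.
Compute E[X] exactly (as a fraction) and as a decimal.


Let X = Σ_S X_S over the C(16, 6) = 8008 subsets S of size 6, where X_S = 1 if the K_6 on S is monochromatic.
For a fixed S, the K_6 on S has C(6, 2) = 15 edges. P[all 15 edges red] = (1/2)^15, and likewise for blue, so P[monochromatic] = 2·(1/2)^15 = 2^{1 − 15} = 1/16384.
By linearity of expectation: E[X] = C(16, 6) · 2^{1 − 15} = 8008 · 1/16384 = 1001/2048.
Numerically: E[X] ≈ 0.4888.

E[X] = C(16,6)·2^(1−C(6,2)) = 1001/2048 ≈ 0.4888.


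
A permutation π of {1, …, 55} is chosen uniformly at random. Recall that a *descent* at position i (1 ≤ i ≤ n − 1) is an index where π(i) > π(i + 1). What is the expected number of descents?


Write X = Σ X_I over i = 1, …, 54, with X_I the indicator of one descent.
There are 54 indicators.
For each fixed i, the pair (π(i), π(i+1)) is a uniformly random ordered pair of distinct values from {1, …, 55}; by symmetry P[π(i) > π(i+1)] = 1/2.
By linearity: E[X] = 54 · (1/2) = (55 − 1) · (1/2) = 27 ≈ 27.0000.

E[X] = 27 = 27.0000.


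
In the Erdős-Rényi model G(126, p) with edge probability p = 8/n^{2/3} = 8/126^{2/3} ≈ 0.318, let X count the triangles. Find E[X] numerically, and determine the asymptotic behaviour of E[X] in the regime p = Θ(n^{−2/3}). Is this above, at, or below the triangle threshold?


Number of potential triangles: C(126, 3) = 325500.
Each occurs with probability p³ ≈ (0.318)³ ≈ 3.22499e-02.
By linearity: E[X] = C(126, 3)·p³ ≈ 325500 · 3.22499e-02 ≈ 10497.354.
Since α = 2/3 < 1, p = c/n^{2/3} ≫ 1/n is above the triangle threshold p ~ 1/n. Asymptotically E[X] ~ (c³/6)·n^{3(1−α)} = (8³/6)·n^{1} → ∞; triangles are abundant w.h.p.

E[X] ≈ 10497.354; in regime p = Θ(1/n^{2/3}) E[X] diverges (above the triangle threshold p ~ 1/n).


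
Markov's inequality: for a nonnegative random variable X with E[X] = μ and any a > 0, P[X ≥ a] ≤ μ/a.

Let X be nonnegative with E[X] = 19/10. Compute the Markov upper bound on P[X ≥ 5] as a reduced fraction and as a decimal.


μ = E[X] = 19/10, a = 5.
Markov: P[X ≥ 5] ≤ μ/a = (19/10)/5 = 19/50.
Numerically: ≈ 0.380000.
(Since a = 5 > μ = 1.900000, the bound 19/50 is < 1 and informative.)

P[X ≥ 5] ≤ 19/50 ≈ 0.380000.


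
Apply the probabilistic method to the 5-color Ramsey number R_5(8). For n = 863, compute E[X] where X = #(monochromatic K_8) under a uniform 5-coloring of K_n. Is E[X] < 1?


E[X] = C(863, 8) · 5^{1 − 28} = 7386423071602617757 · 5^{−27} = 7386423071602617757/7450580596923828125.
As a reduced fraction: E[X] = 7386423071602617757/7450580596923828125 ≈ 0.9914.
Is E[X] < 1? YES.
Since E[X] < 1, there exists a 5-coloring of K_{863} with no monochromatic K_8; hence R_5(8) > 863.

E[X] = 7386423071602617757/7450580596923828125 ≈ 0.9914; E[X] < 1, so R_5(8) > 863.


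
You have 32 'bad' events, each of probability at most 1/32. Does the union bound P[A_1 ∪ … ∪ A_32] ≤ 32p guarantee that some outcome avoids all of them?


Union bound: P[∪_{i=1}^{32} A_i] ≤ Σ_i P[A_i] ≤ 32·p = 32·(1/32) = 1.
Numerically: 1 ≈ 1.000.
Is 1 < 1? NO.
Since the bound 1 is ≥ 1, the union bound is uninformative here; it does NOT by itself certify existence.

32·p = 1 ≈ 1.000; existence NOT certified by the union bound.


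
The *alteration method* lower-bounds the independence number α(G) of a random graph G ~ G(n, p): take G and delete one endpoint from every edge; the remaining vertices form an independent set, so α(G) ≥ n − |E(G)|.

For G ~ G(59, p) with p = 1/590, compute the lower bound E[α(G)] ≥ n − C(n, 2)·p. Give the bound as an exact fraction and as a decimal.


E[|E(G)|] = C(59, 2)·p = 1711 · (1/590) = 29/10.
E[α(G)] ≥ n − E[|E(G)|] = 59 − 29/10 = 561/10.
Numerically: ≈ 56.10000.
(This is only a lower bound; the true E[α(G)] may be larger.)

E[α(G)] ≥ 561/10 ≈ 56.10000.


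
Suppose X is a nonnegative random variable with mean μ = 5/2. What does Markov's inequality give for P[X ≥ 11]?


μ = E[X] = 5/2, a = 11.
Markov: P[X ≥ 11] ≤ μ/a = (5/2)/11 = 5/22.
Numerically: ≈ 0.227.
(Since a = 11 > μ = 2.500, the bound 5/22 is < 1 and informative.)

P[X ≥ 11] ≤ 5/22 ≈ 0.227.


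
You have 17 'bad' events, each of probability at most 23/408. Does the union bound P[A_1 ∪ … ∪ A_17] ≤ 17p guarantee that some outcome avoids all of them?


Union bound: P[∪_{i=1}^{17} A_i] ≤ Σ_i P[A_i] ≤ 17·p = 17·(23/408) = 23/24.
Numerically: 23/24 ≈ 0.95833.
Is 23/24 < 1? YES.
Since P[∪ A_i] ≤ 23/24 < 1, the complement has P[∩ A_i^c] ≥ 1 − 23/24 = 1/24 > 0, so some outcome avoids every A_i.

17·p = 23/24 ≈ 0.95833; existence CERTIFIED by the union bound.


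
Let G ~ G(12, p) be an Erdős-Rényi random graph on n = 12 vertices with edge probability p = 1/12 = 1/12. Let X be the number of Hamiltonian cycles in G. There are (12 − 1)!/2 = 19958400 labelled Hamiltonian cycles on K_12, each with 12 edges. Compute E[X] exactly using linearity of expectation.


K_12 has (12 − 1)!/2 = 19958400 labelled Hamiltonian cycles.
For each such Hamiltonian cycle H, let X_H = 1 if all 12 edges of H are present in G. Then P[X_H = 1] = p^{12} = (1/12)^{12} = 1/8916100448256.
By linearity: E[X] = Σ_H E[X_H] = 19958400 · p^{12} = 19958400 · 1/8916100448256 = 1925/859963392.
Numerically: E[X] ≈ 2.23847e-06.

E[X] = 19958400 · (1/12)^{12} = 1925/859963392 ≈ 2.23847e-06.


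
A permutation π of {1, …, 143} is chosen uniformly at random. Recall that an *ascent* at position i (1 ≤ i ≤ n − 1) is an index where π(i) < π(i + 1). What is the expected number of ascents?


Write X = Σ X_I over i = 1, …, 142, with X_I the indicator of one ascent.
There are 142 indicators.
For each fixed i, the pair (π(i), π(i+1)) is a uniformly random ordered pair of distinct values from {1, …, 143}; by symmetry P[π(i) < π(i+1)] = 1/2.
By linearity: E[X] = 142 · (1/2) = (143 − 1) · (1/2) = 71 ≈ 71.000.

E[X] = 71 = 71.000.


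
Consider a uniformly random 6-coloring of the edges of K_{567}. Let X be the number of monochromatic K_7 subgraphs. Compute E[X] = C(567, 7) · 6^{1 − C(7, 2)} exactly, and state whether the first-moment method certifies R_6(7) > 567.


E[X] = C(567, 7) · 6^{1 − 21} = 3601671315933933 · 6^{−20} = 3601671315933933/3656158440062976.
As a reduced fraction: E[X] = 44465077974493/45137758519296 ≈ 0.985097.
Is E[X] < 1? YES.
Since E[X] < 1, there exists a 6-coloring of K_{567} with no monochromatic K_7; hence R_6(7) > 567.

E[X] = 44465077974493/45137758519296 ≈ 0.985097; E[X] < 1, so R_6(7) > 567.


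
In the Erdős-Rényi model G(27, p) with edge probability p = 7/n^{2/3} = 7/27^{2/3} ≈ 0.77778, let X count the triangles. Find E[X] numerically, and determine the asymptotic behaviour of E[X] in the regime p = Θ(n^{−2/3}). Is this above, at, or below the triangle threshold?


Number of potential triangles: C(27, 3) = 2925.
Each occurs with probability p³ ≈ (0.77778)³ ≈ 4.7050754e-01.
By linearity: E[X] = C(27, 3)·p³ ≈ 2925 · 4.7050754e-01 ≈ 1376.23457.
Since α = 2/3 < 1, p = c/n^{2/3} ≫ 1/n is above the triangle threshold p ~ 1/n. Asymptotically E[X] ~ (c³/6)·n^{3(1−α)} = (7³/6)·n^{1} → ∞; triangles are abundant w.h.p.

E[X] ≈ 1376.23457; in regime p = Θ(1/n^{2/3}) E[X] diverges (above the triangle threshold p ~ 1/n).


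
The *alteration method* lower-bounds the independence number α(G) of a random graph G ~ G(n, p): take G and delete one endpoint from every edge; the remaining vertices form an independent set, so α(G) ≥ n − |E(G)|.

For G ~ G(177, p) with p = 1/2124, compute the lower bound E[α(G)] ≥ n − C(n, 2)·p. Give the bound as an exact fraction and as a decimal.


E[|E(G)|] = C(177, 2)·p = 15576 · (1/2124) = 22/3.
E[α(G)] ≥ n − E[|E(G)|] = 177 − 22/3 = 509/3.
Numerically: ≈ 169.66667.
(This is only a lower bound; the true E[α(G)] may be larger.)

E[α(G)] ≥ 509/3 ≈ 169.66667.


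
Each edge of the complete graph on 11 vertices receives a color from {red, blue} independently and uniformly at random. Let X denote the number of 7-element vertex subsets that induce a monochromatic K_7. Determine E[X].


Let X = Σ_S X_S over the C(11, 7) = 330 subsets S of size 7, where X_S = 1 if the K_7 on S is monochromatic.
For a fixed S, the K_7 on S has C(7, 2) = 21 edges. P[all 21 edges red] = (1/2)^21, and likewise for blue, so P[monochromatic] = 2·(1/2)^21 = 2^{1 − 21} = 1/1048576.
By linearity of expectation: E[X] = C(11, 7) · 2^{1 − 21} = 330 · 1/1048576 = 165/524288.
Numerically: E[X] ≈ 0.00031.

E[X] = C(11,7)·2^(1−C(7,2)) = 165/524288 ≈ 0.00031.


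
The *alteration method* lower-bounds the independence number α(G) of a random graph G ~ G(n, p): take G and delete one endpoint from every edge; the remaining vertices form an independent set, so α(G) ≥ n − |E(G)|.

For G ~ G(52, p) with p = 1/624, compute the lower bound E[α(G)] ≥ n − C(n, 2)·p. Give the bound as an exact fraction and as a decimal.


E[|E(G)|] = C(52, 2)·p = 1326 · (1/624) = 17/8.
E[α(G)] ≥ n − E[|E(G)|] = 52 − 17/8 = 399/8.
Numerically: ≈ 49.875.
(This is only a lower bound; the true E[α(G)] may be larger.)

E[α(G)] ≥ 399/8 ≈ 49.875.


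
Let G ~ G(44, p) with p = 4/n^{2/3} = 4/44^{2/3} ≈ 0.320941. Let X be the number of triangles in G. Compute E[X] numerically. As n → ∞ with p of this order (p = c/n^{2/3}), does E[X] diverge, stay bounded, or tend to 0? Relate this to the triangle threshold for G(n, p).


Number of potential triangles: C(44, 3) = 13244.
Each occurs with probability p³ ≈ (0.320941)³ ≈ 3.30578512e-02.
By linearity: E[X] = C(44, 3)·p³ ≈ 13244 · 3.30578512e-02 ≈ 437.818182.
Since α = 2/3 < 1, p = c/n^{2/3} ≫ 1/n is above the triangle threshold p ~ 1/n. Asymptotically E[X] ~ (c³/6)·n^{3(1−α)} = (4³/6)·n^{1} → ∞; triangles are abundant w.h.p.

E[X] ≈ 437.818182; in regime p = Θ(1/n^{2/3}) E[X] diverges (above the triangle threshold p ~ 1/n).


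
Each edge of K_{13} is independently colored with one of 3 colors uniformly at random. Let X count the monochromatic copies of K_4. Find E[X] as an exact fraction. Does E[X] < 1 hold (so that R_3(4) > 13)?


E[X] = C(13, 4) · 3^{1 − 6} = 715 · 3^{−5} = 715/243.
As a reduced fraction: E[X] = 715/243 ≈ 2.942387.
Is E[X] < 1? NO.
Since E[X] ≥ 1, the first-moment bound is inconclusive at n = 13; it does NOT by itself certify R_3(4) > 13.

E[X] = 715/243 ≈ 2.942387; E[X] ≥ 1; first-moment method inconclusive here.


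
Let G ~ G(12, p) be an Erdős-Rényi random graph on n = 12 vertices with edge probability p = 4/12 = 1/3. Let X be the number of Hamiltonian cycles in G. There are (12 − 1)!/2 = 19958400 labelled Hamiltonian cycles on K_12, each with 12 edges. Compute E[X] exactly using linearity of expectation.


K_12 has (12 − 1)!/2 = 19958400 labelled Hamiltonian cycles.
For each such Hamiltonian cycle H, let X_H = 1 if all 12 edges of H are present in G. Then P[X_H = 1] = p^{12} = (1/3)^{12} = 1/531441.
By linearity: E[X] = Σ_H E[X_H] = 19958400 · p^{12} = 19958400 · 1/531441 = 246400/6561.
Numerically: E[X] ≈ 37.6.

E[X] = 19958400 · (1/3)^{12} = 246400/6561 ≈ 37.6.


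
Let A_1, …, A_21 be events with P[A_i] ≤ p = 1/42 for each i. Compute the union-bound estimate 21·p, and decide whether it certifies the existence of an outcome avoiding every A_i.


Union bound: P[∪_{i=1}^{21} A_i] ≤ Σ_i P[A_i] ≤ 21·p = 21·(1/42) = 1/2.
Numerically: 1/2 ≈ 0.500000.
Is 1/2 < 1? YES.
Since P[∪ A_i] ≤ 1/2 < 1, the complement has P[∩ A_i^c] ≥ 1 − 1/2 = 1/2 > 0, so some outcome avoids every A_i.

21·p = 1/2 ≈ 0.500000; existence CERTIFIED by the union bound.


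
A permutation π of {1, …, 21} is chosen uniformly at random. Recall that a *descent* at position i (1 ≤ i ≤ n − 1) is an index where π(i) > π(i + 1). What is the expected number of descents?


Write X = Σ X_I over i = 1, …, 20, with X_I the indicator of one descent.
There are 20 indicators.
For each fixed i, the pair (π(i), π(i+1)) is a uniformly random ordered pair of distinct values from {1, …, 21}; by symmetry P[π(i) > π(i+1)] = 1/2.
By linearity: E[X] = 20 · (1/2) = (21 − 1) · (1/2) = 10 ≈ 10.000000.

E[X] = 10 = 10.000000.


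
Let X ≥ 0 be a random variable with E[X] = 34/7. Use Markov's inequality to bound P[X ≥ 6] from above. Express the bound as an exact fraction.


μ = E[X] = 34/7, a = 6.
Markov: P[X ≥ 6] ≤ μ/a = (34/7)/6 = 17/21.
Numerically: ≈ 0.809524.
(Since a = 6 > μ = 4.857143, the bound 17/21 is < 1 and informative.)

P[X ≥ 6] ≤ 17/21 ≈ 0.809524.


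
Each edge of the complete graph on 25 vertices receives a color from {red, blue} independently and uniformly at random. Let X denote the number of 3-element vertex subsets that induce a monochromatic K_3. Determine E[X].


Let X = Σ_S X_S over the C(25, 3) = 2300 subsets S of size 3, where X_S = 1 if the K_3 on S is monochromatic.
For a fixed S, the K_3 on S has C(3, 2) = 3 edges. P[all 3 edges red] = (1/2)^3, and likewise for blue, so P[monochromatic] = 2·(1/2)^3 = 2^{1 − 3} = 1/4.
By linearity: E[X] = C(25, 3) · 2^{1 − 3} = 2300 · 1/4 = 575.
Numerically: E[X] ≈ 575.00000.

E[X] = C(25,3)·2^(1−C(3,2)) = 575 ≈ 575.00000.


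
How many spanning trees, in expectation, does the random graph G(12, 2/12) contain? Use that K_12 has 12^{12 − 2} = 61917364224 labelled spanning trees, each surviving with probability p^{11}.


K_12 has 12^{12 − 2} = 61917364224 labelled spanning trees.
For each such spanning tree H, let X_H = 1 if all 11 edges of H are present in G. Then P[X_H = 1] = p^{11} = (1/6)^{11} = 1/362797056.
By linearity: E[X] = Σ_H E[X_H] = 61917364224 · p^{11} = 61917364224 · 1/362797056 = 512/3.
Numerically: E[X] ≈ 171.

E[X] = 61917364224 · (1/6)^{11} = 512/3 ≈ 171.


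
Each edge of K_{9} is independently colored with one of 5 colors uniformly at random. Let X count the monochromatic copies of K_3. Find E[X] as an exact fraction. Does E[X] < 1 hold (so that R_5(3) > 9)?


E[X] = C(9, 3) · 5^{1 − 3} = 84 · 5^{−2} = 84/25.
As a reduced fraction: E[X] = 84/25 ≈ 3.3600.
Is E[X] < 1? NO.
Since E[X] ≥ 1, the first-moment bound is inconclusive at n = 9; it does NOT by itself certify R_5(3) > 9.

E[X] = 84/25 ≈ 3.3600; E[X] ≥ 1; first-moment method inconclusive here.


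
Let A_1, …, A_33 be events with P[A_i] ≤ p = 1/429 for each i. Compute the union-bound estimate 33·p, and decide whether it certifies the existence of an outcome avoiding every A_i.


Union bound: P[∪_{i=1}^{33} A_i] ≤ Σ_i P[A_i] ≤ 33·p = 33·(1/429) = 1/13.
Numerically: 1/13 ≈ 0.076923.
Is 1/13 < 1? YES.
Since P[∪ A_i] ≤ 1/13 < 1, the complement has P[∩ A_i^c] ≥ 1 − 1/13 = 12/13 > 0, so some outcome avoids every A_i.

33·p = 1/13 ≈ 0.076923; existence CERTIFIED by the union bound.


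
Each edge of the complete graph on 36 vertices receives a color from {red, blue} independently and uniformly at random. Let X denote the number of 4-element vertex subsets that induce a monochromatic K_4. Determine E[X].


Let X = Σ_S X_S over the C(36, 4) = 58905 subsets S of size 4, where X_S = 1 if the K_4 on S is monochromatic.
For a fixed S, the K_4 on S has C(4, 2) = 6 edges. P[all 6 edges red] = (1/2)^6, and likewise for blue, so P[monochromatic] = 2·(1/2)^6 = 2^{1 − 6} = 1/32.
Summing: E[X] = C(36, 4) · 2^{1 − 6} = 58905 · 1/32 = 58905/32.
Numerically: E[X] ≈ 1840.78125.

E[X] = C(36,4)·2^(1−C(4,2)) = 58905/32 ≈ 1840.78125.


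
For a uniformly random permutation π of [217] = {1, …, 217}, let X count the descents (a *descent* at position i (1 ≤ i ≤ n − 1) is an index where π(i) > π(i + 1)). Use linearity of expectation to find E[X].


Write X = Σ X_I over i = 1, …, 216, with X_I the indicator of one descent.
There are 216 indicators.
For each fixed i, the pair (π(i), π(i+1)) is a uniformly random ordered pair of distinct values from {1, …, 217}; by symmetry P[π(i) > π(i+1)] = 1/2.
By linearity: E[X] = 216 · (1/2) = (217 − 1) · (1/2) = 108 ≈ 108.000.

E[X] = 108 = 108.000.


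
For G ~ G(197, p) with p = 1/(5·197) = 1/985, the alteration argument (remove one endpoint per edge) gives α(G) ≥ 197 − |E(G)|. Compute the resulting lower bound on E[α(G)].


E[|E(G)|] = C(197, 2)·p = 19306 · (1/985) = 98/5.
E[α(G)] ≥ n − E[|E(G)|] = 197 − 98/5 = 887/5.
Numerically: ≈ 177.40000.
(This is only a lower bound; the true E[α(G)] may be larger.)

E[α(G)] ≥ 887/5 ≈ 177.40000.


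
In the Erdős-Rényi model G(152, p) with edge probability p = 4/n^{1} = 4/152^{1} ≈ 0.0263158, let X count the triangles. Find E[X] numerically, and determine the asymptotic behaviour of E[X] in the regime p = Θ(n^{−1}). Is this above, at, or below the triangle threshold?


Number of potential triangles: C(152, 3) = 573800.
Each occurs with probability p³ ≈ (0.0263158)³ ≈ 1.82242309e-05.
By linearity: E[X] = C(152, 3)·p³ ≈ 573800 · 1.82242309e-05 ≈ 10.457064.
Here α = 1, so p = 4/n is exactly at the triangle threshold p ~ 1/n. Asymptotically E[X] → c³/6 = 4³/6 = 32/3 ≈ 10.666667, a bounded constant. In this regime the triangle count is asymptotically Poisson(c³/6).

E[X] ≈ 10.457064; in regime p = Θ(1/n^{1}) E[X] stays bounded (at the triangle threshold p ~ 1/n).


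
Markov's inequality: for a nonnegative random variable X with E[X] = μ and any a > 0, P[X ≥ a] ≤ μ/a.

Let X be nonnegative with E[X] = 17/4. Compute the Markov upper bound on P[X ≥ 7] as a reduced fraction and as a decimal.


μ = E[X] = 17/4, a = 7.
Markov: P[X ≥ 7] ≤ μ/a = (17/4)/7 = 17/28.
Numerically: ≈ 0.607143.
(Since a = 7 > μ = 4.250000, the bound 17/28 is < 1 and informative.)

P[X ≥ 7] ≤ 17/28 ≈ 0.607143.
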